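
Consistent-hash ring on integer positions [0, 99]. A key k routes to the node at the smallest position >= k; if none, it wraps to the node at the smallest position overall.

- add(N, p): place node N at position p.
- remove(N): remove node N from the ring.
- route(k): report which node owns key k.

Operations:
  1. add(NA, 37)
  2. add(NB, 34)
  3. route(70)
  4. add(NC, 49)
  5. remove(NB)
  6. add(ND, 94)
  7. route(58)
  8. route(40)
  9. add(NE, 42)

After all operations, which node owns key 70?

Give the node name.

Op 1: add NA@37 -> ring=[37:NA]
Op 2: add NB@34 -> ring=[34:NB,37:NA]
Op 3: route key 70: none >= 70, wrap to smallest pos 34 -> NB
Op 4: add NC@49 -> ring=[34:NB,37:NA,49:NC]
Op 5: remove NB -> ring=[37:NA,49:NC]
Op 6: add ND@94 -> ring=[37:NA,49:NC,94:ND]
Op 7: route key 58: smallest pos >= 58 is 94 -> ND
Op 8: route key 40: smallest pos >= 40 is 49 -> NC
Op 9: add NE@42 -> ring=[37:NA,42:NE,49:NC,94:ND]
Final route key 70: smallest pos >= 70 is 94 -> ND

Answer: ND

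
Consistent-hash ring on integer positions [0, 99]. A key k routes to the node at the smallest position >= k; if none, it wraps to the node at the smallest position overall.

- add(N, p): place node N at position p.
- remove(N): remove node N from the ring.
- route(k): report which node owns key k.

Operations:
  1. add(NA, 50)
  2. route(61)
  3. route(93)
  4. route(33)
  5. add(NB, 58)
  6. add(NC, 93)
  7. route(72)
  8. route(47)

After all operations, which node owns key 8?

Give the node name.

Answer: NA

Derivation:
Op 1: add NA@50 -> ring=[50:NA]
Op 2: route key 61: none >= 61, wrap to smallest pos 50 -> NA
Op 3: route key 93: none >= 93, wrap to smallest pos 50 -> NA
Op 4: route key 33: smallest pos >= 33 is 50 -> NA
Op 5: add NB@58 -> ring=[50:NA,58:NB]
Op 6: add NC@93 -> ring=[50:NA,58:NB,93:NC]
Op 7: route key 72: smallest pos >= 72 is 93 -> NC
Op 8: route key 47: smallest pos >= 47 is 50 -> NA
Final route key 8: smallest pos >= 8 is 50 -> NA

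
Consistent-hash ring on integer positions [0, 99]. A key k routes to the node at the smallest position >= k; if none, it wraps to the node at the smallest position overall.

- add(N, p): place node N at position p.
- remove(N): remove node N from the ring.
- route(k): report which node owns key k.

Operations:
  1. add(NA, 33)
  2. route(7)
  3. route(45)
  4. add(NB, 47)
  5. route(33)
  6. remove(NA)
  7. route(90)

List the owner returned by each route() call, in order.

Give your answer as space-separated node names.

Answer: NA NA NA NB

Derivation:
Op 1: add NA@33 -> ring=[33:NA]
Op 2: route key 7: smallest pos >= 7 is 33 -> NA
Op 3: route key 45: none >= 45, wrap to smallest pos 33 -> NA
Op 4: add NB@47 -> ring=[33:NA,47:NB]
Op 5: route key 33: smallest pos >= 33 is 33 -> NA
Op 6: remove NA -> ring=[47:NB]
Op 7: route key 90: none >= 90, wrap to smallest pos 47 -> NB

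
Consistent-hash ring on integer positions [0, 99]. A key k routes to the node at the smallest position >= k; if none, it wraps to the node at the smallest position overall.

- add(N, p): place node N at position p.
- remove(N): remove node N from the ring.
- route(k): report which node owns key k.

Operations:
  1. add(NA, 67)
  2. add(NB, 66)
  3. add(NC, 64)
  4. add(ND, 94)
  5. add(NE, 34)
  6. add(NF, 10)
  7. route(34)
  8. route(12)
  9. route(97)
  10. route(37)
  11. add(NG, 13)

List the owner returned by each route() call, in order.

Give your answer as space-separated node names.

Op 1: add NA@67 -> ring=[67:NA]
Op 2: add NB@66 -> ring=[66:NB,67:NA]
Op 3: add NC@64 -> ring=[64:NC,66:NB,67:NA]
Op 4: add ND@94 -> ring=[64:NC,66:NB,67:NA,94:ND]
Op 5: add NE@34 -> ring=[34:NE,64:NC,66:NB,67:NA,94:ND]
Op 6: add NF@10 -> ring=[10:NF,34:NE,64:NC,66:NB,67:NA,94:ND]
Op 7: route key 34: smallest pos >= 34 is 34 -> NE
Op 8: route key 12: smallest pos >= 12 is 34 -> NE
Op 9: route key 97: none >= 97, wrap to smallest pos 10 -> NF
Op 10: route key 37: smallest pos >= 37 is 64 -> NC
Op 11: add NG@13 -> ring=[10:NF,13:NG,34:NE,64:NC,66:NB,67:NA,94:ND]

Answer: NE NE NF NC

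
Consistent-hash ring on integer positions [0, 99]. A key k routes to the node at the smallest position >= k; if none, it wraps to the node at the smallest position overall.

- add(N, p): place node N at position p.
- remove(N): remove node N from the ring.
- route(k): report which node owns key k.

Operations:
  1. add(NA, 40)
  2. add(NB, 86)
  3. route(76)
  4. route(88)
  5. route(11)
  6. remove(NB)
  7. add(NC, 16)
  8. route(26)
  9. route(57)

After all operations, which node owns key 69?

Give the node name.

Answer: NC

Derivation:
Op 1: add NA@40 -> ring=[40:NA]
Op 2: add NB@86 -> ring=[40:NA,86:NB]
Op 3: route key 76: smallest pos >= 76 is 86 -> NB
Op 4: route key 88: none >= 88, wrap to smallest pos 40 -> NA
Op 5: route key 11: smallest pos >= 11 is 40 -> NA
Op 6: remove NB -> ring=[40:NA]
Op 7: add NC@16 -> ring=[16:NC,40:NA]
Op 8: route key 26: smallest pos >= 26 is 40 -> NA
Op 9: route key 57: none >= 57, wrap to smallest pos 16 -> NC
Final route key 69: none >= 69, wrap to smallest pos 16 -> NC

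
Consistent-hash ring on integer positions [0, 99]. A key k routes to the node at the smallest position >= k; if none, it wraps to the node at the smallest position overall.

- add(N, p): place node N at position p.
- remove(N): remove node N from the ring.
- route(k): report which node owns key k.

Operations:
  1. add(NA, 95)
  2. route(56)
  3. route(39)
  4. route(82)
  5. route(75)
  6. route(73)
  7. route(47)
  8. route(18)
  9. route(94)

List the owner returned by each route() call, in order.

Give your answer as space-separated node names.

Answer: NA NA NA NA NA NA NA NA

Derivation:
Op 1: add NA@95 -> ring=[95:NA]
Op 2: route key 56: smallest pos >= 56 is 95 -> NA
Op 3: route key 39: smallest pos >= 39 is 95 -> NA
Op 4: route key 82: smallest pos >= 82 is 95 -> NA
Op 5: route key 75: smallest pos >= 75 is 95 -> NA
Op 6: route key 73: smallest pos >= 73 is 95 -> NA
Op 7: route key 47: smallest pos >= 47 is 95 -> NA
Op 8: route key 18: smallest pos >= 18 is 95 -> NA
Op 9: route key 94: smallest pos >= 94 is 95 -> NA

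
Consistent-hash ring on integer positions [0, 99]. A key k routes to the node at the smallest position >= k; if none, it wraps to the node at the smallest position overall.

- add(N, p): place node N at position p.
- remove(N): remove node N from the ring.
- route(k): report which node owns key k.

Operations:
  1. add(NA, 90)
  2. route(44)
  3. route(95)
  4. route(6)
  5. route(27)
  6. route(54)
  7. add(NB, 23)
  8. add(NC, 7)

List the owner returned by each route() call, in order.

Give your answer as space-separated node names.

Answer: NA NA NA NA NA

Derivation:
Op 1: add NA@90 -> ring=[90:NA]
Op 2: route key 44: smallest pos >= 44 is 90 -> NA
Op 3: route key 95: none >= 95, wrap to smallest pos 90 -> NA
Op 4: route key 6: smallest pos >= 6 is 90 -> NA
Op 5: route key 27: smallest pos >= 27 is 90 -> NA
Op 6: route key 54: smallest pos >= 54 is 90 -> NA
Op 7: add NB@23 -> ring=[23:NB,90:NA]
Op 8: add NC@7 -> ring=[7:NC,23:NB,90:NA]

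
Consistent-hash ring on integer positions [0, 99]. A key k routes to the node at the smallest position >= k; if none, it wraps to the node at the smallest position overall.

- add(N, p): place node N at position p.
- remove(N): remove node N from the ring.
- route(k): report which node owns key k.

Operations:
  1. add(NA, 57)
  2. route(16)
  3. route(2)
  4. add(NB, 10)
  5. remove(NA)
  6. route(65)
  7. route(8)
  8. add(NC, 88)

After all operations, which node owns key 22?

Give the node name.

Op 1: add NA@57 -> ring=[57:NA]
Op 2: route key 16: smallest pos >= 16 is 57 -> NA
Op 3: route key 2: smallest pos >= 2 is 57 -> NA
Op 4: add NB@10 -> ring=[10:NB,57:NA]
Op 5: remove NA -> ring=[10:NB]
Op 6: route key 65: none >= 65, wrap to smallest pos 10 -> NB
Op 7: route key 8: smallest pos >= 8 is 10 -> NB
Op 8: add NC@88 -> ring=[10:NB,88:NC]
Final route key 22: smallest pos >= 22 is 88 -> NC

Answer: NC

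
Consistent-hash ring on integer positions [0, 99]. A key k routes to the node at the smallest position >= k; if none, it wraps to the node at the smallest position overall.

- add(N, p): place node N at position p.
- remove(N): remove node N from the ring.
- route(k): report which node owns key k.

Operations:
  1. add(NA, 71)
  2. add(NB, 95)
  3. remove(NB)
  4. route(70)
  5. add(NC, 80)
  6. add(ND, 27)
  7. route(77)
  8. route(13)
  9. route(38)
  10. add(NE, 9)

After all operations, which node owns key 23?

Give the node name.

Answer: ND

Derivation:
Op 1: add NA@71 -> ring=[71:NA]
Op 2: add NB@95 -> ring=[71:NA,95:NB]
Op 3: remove NB -> ring=[71:NA]
Op 4: route key 70: smallest pos >= 70 is 71 -> NA
Op 5: add NC@80 -> ring=[71:NA,80:NC]
Op 6: add ND@27 -> ring=[27:ND,71:NA,80:NC]
Op 7: route key 77: smallest pos >= 77 is 80 -> NC
Op 8: route key 13: smallest pos >= 13 is 27 -> ND
Op 9: route key 38: smallest pos >= 38 is 71 -> NA
Op 10: add NE@9 -> ring=[9:NE,27:ND,71:NA,80:NC]
Final route key 23: smallest pos >= 23 is 27 -> ND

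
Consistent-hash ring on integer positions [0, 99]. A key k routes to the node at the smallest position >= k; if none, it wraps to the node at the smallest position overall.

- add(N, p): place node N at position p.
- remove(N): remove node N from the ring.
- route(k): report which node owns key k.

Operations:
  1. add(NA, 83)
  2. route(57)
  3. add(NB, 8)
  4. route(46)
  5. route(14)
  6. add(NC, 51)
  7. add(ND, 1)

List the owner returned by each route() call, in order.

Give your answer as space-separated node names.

Op 1: add NA@83 -> ring=[83:NA]
Op 2: route key 57: smallest pos >= 57 is 83 -> NA
Op 3: add NB@8 -> ring=[8:NB,83:NA]
Op 4: route key 46: smallest pos >= 46 is 83 -> NA
Op 5: route key 14: smallest pos >= 14 is 83 -> NA
Op 6: add NC@51 -> ring=[8:NB,51:NC,83:NA]
Op 7: add ND@1 -> ring=[1:ND,8:NB,51:NC,83:NA]

Answer: NA NA NA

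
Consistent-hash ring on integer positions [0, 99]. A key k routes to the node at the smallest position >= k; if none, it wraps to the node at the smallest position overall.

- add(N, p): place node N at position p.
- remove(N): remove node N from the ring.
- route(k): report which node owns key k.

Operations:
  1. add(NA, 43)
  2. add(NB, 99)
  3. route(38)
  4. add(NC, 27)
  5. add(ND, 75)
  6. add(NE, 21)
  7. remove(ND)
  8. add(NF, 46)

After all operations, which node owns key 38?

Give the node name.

Op 1: add NA@43 -> ring=[43:NA]
Op 2: add NB@99 -> ring=[43:NA,99:NB]
Op 3: route key 38: smallest pos >= 38 is 43 -> NA
Op 4: add NC@27 -> ring=[27:NC,43:NA,99:NB]
Op 5: add ND@75 -> ring=[27:NC,43:NA,75:ND,99:NB]
Op 6: add NE@21 -> ring=[21:NE,27:NC,43:NA,75:ND,99:NB]
Op 7: remove ND -> ring=[21:NE,27:NC,43:NA,99:NB]
Op 8: add NF@46 -> ring=[21:NE,27:NC,43:NA,46:NF,99:NB]
Final route key 38: smallest pos >= 38 is 43 -> NA

Answer: NA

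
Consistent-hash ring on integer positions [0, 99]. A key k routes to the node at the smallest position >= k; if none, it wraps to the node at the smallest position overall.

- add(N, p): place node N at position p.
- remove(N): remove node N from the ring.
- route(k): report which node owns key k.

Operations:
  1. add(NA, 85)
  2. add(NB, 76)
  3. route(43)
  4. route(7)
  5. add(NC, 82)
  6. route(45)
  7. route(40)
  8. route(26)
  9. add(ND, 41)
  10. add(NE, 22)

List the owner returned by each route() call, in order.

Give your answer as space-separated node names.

Answer: NB NB NB NB NB

Derivation:
Op 1: add NA@85 -> ring=[85:NA]
Op 2: add NB@76 -> ring=[76:NB,85:NA]
Op 3: route key 43: smallest pos >= 43 is 76 -> NB
Op 4: route key 7: smallest pos >= 7 is 76 -> NB
Op 5: add NC@82 -> ring=[76:NB,82:NC,85:NA]
Op 6: route key 45: smallest pos >= 45 is 76 -> NB
Op 7: route key 40: smallest pos >= 40 is 76 -> NB
Op 8: route key 26: smallest pos >= 26 is 76 -> NB
Op 9: add ND@41 -> ring=[41:ND,76:NB,82:NC,85:NA]
Op 10: add NE@22 -> ring=[22:NE,41:ND,76:NB,82:NC,85:NA]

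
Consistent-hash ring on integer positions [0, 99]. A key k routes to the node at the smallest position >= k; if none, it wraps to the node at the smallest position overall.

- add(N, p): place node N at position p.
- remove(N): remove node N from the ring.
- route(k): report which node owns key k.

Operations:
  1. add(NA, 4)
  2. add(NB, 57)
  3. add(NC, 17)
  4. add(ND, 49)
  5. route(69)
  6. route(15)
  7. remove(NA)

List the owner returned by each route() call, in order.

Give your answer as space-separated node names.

Op 1: add NA@4 -> ring=[4:NA]
Op 2: add NB@57 -> ring=[4:NA,57:NB]
Op 3: add NC@17 -> ring=[4:NA,17:NC,57:NB]
Op 4: add ND@49 -> ring=[4:NA,17:NC,49:ND,57:NB]
Op 5: route key 69: none >= 69, wrap to smallest pos 4 -> NA
Op 6: route key 15: smallest pos >= 15 is 17 -> NC
Op 7: remove NA -> ring=[17:NC,49:ND,57:NB]

Answer: NA NC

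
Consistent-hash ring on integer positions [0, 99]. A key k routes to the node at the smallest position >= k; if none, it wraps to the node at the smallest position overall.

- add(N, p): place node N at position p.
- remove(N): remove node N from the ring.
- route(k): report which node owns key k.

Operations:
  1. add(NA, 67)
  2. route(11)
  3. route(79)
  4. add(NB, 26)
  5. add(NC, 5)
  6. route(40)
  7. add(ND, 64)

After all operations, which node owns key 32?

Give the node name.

Answer: ND

Derivation:
Op 1: add NA@67 -> ring=[67:NA]
Op 2: route key 11: smallest pos >= 11 is 67 -> NA
Op 3: route key 79: none >= 79, wrap to smallest pos 67 -> NA
Op 4: add NB@26 -> ring=[26:NB,67:NA]
Op 5: add NC@5 -> ring=[5:NC,26:NB,67:NA]
Op 6: route key 40: smallest pos >= 40 is 67 -> NA
Op 7: add ND@64 -> ring=[5:NC,26:NB,64:ND,67:NA]
Final route key 32: smallest pos >= 32 is 64 -> ND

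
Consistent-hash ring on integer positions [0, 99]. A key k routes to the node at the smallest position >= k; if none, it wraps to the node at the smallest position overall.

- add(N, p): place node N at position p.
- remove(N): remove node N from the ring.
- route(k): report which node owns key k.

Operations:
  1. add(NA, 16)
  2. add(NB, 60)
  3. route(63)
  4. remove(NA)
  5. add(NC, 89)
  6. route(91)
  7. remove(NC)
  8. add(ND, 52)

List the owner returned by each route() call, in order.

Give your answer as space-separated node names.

Answer: NA NB

Derivation:
Op 1: add NA@16 -> ring=[16:NA]
Op 2: add NB@60 -> ring=[16:NA,60:NB]
Op 3: route key 63: none >= 63, wrap to smallest pos 16 -> NA
Op 4: remove NA -> ring=[60:NB]
Op 5: add NC@89 -> ring=[60:NB,89:NC]
Op 6: route key 91: none >= 91, wrap to smallest pos 60 -> NB
Op 7: remove NC -> ring=[60:NB]
Op 8: add ND@52 -> ring=[52:ND,60:NB]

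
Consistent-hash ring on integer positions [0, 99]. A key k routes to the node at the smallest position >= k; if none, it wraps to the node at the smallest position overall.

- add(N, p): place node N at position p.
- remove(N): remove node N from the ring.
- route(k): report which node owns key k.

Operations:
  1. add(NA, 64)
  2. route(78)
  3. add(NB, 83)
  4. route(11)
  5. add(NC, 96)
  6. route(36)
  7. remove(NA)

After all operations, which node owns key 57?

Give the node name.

Op 1: add NA@64 -> ring=[64:NA]
Op 2: route key 78: none >= 78, wrap to smallest pos 64 -> NA
Op 3: add NB@83 -> ring=[64:NA,83:NB]
Op 4: route key 11: smallest pos >= 11 is 64 -> NA
Op 5: add NC@96 -> ring=[64:NA,83:NB,96:NC]
Op 6: route key 36: smallest pos >= 36 is 64 -> NA
Op 7: remove NA -> ring=[83:NB,96:NC]
Final route key 57: smallest pos >= 57 is 83 -> NB

Answer: NB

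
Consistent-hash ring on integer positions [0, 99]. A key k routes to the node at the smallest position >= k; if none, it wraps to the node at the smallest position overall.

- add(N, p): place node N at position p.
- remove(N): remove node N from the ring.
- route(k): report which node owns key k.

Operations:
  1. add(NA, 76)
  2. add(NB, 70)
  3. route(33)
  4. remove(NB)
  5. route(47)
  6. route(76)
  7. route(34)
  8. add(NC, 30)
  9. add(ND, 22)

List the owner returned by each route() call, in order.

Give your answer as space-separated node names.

Op 1: add NA@76 -> ring=[76:NA]
Op 2: add NB@70 -> ring=[70:NB,76:NA]
Op 3: route key 33: smallest pos >= 33 is 70 -> NB
Op 4: remove NB -> ring=[76:NA]
Op 5: route key 47: smallest pos >= 47 is 76 -> NA
Op 6: route key 76: smallest pos >= 76 is 76 -> NA
Op 7: route key 34: smallest pos >= 34 is 76 -> NA
Op 8: add NC@30 -> ring=[30:NC,76:NA]
Op 9: add ND@22 -> ring=[22:ND,30:NC,76:NA]

Answer: NB NA NA NA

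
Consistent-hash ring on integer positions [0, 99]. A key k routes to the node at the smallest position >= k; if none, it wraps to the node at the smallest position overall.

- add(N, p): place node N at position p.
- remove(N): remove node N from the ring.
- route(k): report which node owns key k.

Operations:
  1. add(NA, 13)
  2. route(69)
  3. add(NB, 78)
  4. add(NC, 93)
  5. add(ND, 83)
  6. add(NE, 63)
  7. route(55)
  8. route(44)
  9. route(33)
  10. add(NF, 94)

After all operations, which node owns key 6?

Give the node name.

Op 1: add NA@13 -> ring=[13:NA]
Op 2: route key 69: none >= 69, wrap to smallest pos 13 -> NA
Op 3: add NB@78 -> ring=[13:NA,78:NB]
Op 4: add NC@93 -> ring=[13:NA,78:NB,93:NC]
Op 5: add ND@83 -> ring=[13:NA,78:NB,83:ND,93:NC]
Op 6: add NE@63 -> ring=[13:NA,63:NE,78:NB,83:ND,93:NC]
Op 7: route key 55: smallest pos >= 55 is 63 -> NE
Op 8: route key 44: smallest pos >= 44 is 63 -> NE
Op 9: route key 33: smallest pos >= 33 is 63 -> NE
Op 10: add NF@94 -> ring=[13:NA,63:NE,78:NB,83:ND,93:NC,94:NF]
Final route key 6: smallest pos >= 6 is 13 -> NA

Answer: NA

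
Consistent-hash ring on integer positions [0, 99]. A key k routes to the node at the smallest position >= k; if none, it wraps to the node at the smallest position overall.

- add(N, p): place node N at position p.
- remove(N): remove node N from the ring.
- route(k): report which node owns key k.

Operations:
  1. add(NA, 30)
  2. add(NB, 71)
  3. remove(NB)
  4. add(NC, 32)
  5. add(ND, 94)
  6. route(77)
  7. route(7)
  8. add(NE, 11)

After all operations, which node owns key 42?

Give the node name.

Op 1: add NA@30 -> ring=[30:NA]
Op 2: add NB@71 -> ring=[30:NA,71:NB]
Op 3: remove NB -> ring=[30:NA]
Op 4: add NC@32 -> ring=[30:NA,32:NC]
Op 5: add ND@94 -> ring=[30:NA,32:NC,94:ND]
Op 6: route key 77: smallest pos >= 77 is 94 -> ND
Op 7: route key 7: smallest pos >= 7 is 30 -> NA
Op 8: add NE@11 -> ring=[11:NE,30:NA,32:NC,94:ND]
Final route key 42: smallest pos >= 42 is 94 -> ND

Answer: ND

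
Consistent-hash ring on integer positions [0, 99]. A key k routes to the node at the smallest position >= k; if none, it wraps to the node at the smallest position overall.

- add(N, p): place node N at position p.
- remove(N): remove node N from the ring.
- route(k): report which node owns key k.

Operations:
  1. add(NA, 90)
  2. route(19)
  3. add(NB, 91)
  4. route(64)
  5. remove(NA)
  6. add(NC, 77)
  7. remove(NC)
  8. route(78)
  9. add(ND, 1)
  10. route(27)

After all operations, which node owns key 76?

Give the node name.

Op 1: add NA@90 -> ring=[90:NA]
Op 2: route key 19: smallest pos >= 19 is 90 -> NA
Op 3: add NB@91 -> ring=[90:NA,91:NB]
Op 4: route key 64: smallest pos >= 64 is 90 -> NA
Op 5: remove NA -> ring=[91:NB]
Op 6: add NC@77 -> ring=[77:NC,91:NB]
Op 7: remove NC -> ring=[91:NB]
Op 8: route key 78: smallest pos >= 78 is 91 -> NB
Op 9: add ND@1 -> ring=[1:ND,91:NB]
Op 10: route key 27: smallest pos >= 27 is 91 -> NB
Final route key 76: smallest pos >= 76 is 91 -> NB

Answer: NB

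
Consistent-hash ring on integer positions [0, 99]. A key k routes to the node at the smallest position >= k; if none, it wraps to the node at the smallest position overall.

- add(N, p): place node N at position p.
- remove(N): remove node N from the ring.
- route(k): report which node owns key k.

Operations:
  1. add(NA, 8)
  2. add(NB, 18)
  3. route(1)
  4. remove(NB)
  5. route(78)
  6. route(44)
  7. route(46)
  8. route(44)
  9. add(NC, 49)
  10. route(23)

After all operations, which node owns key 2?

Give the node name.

Op 1: add NA@8 -> ring=[8:NA]
Op 2: add NB@18 -> ring=[8:NA,18:NB]
Op 3: route key 1: smallest pos >= 1 is 8 -> NA
Op 4: remove NB -> ring=[8:NA]
Op 5: route key 78: none >= 78, wrap to smallest pos 8 -> NA
Op 6: route key 44: none >= 44, wrap to smallest pos 8 -> NA
Op 7: route key 46: none >= 46, wrap to smallest pos 8 -> NA
Op 8: route key 44: none >= 44, wrap to smallest pos 8 -> NA
Op 9: add NC@49 -> ring=[8:NA,49:NC]
Op 10: route key 23: smallest pos >= 23 is 49 -> NC
Final route key 2: smallest pos >= 2 is 8 -> NA

Answer: NA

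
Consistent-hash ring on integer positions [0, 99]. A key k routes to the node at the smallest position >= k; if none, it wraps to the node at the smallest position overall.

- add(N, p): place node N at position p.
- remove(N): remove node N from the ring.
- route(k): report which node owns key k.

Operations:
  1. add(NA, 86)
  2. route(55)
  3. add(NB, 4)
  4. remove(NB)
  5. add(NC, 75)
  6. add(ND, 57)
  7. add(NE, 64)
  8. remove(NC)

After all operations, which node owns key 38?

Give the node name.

Answer: ND

Derivation:
Op 1: add NA@86 -> ring=[86:NA]
Op 2: route key 55: smallest pos >= 55 is 86 -> NA
Op 3: add NB@4 -> ring=[4:NB,86:NA]
Op 4: remove NB -> ring=[86:NA]
Op 5: add NC@75 -> ring=[75:NC,86:NA]
Op 6: add ND@57 -> ring=[57:ND,75:NC,86:NA]
Op 7: add NE@64 -> ring=[57:ND,64:NE,75:NC,86:NA]
Op 8: remove NC -> ring=[57:ND,64:NE,86:NA]
Final route key 38: smallest pos >= 38 is 57 -> ND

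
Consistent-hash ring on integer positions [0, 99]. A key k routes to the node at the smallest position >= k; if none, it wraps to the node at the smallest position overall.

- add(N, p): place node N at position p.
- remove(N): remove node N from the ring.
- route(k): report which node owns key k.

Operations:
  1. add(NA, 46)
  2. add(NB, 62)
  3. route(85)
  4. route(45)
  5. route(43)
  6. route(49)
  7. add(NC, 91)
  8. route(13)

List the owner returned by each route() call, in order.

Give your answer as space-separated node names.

Answer: NA NA NA NB NA

Derivation:
Op 1: add NA@46 -> ring=[46:NA]
Op 2: add NB@62 -> ring=[46:NA,62:NB]
Op 3: route key 85: none >= 85, wrap to smallest pos 46 -> NA
Op 4: route key 45: smallest pos >= 45 is 46 -> NA
Op 5: route key 43: smallest pos >= 43 is 46 -> NA
Op 6: route key 49: smallest pos >= 49 is 62 -> NB
Op 7: add NC@91 -> ring=[46:NA,62:NB,91:NC]
Op 8: route key 13: smallest pos >= 13 is 46 -> NA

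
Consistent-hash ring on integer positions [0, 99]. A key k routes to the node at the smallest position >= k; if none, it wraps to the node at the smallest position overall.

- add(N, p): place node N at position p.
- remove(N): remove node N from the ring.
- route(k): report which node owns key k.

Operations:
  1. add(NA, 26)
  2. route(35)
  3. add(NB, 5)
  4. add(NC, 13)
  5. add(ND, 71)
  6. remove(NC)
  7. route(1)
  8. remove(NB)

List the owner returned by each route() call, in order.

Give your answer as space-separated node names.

Answer: NA NB

Derivation:
Op 1: add NA@26 -> ring=[26:NA]
Op 2: route key 35: none >= 35, wrap to smallest pos 26 -> NA
Op 3: add NB@5 -> ring=[5:NB,26:NA]
Op 4: add NC@13 -> ring=[5:NB,13:NC,26:NA]
Op 5: add ND@71 -> ring=[5:NB,13:NC,26:NA,71:ND]
Op 6: remove NC -> ring=[5:NB,26:NA,71:ND]
Op 7: route key 1: smallest pos >= 1 is 5 -> NB
Op 8: remove NB -> ring=[26:NA,71:ND]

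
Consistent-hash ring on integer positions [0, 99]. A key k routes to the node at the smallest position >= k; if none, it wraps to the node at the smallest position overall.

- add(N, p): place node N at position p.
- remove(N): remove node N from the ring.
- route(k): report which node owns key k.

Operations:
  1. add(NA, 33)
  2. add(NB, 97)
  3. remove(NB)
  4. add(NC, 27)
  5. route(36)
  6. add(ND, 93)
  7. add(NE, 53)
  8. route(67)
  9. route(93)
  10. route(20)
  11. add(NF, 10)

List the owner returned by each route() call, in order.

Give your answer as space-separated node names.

Op 1: add NA@33 -> ring=[33:NA]
Op 2: add NB@97 -> ring=[33:NA,97:NB]
Op 3: remove NB -> ring=[33:NA]
Op 4: add NC@27 -> ring=[27:NC,33:NA]
Op 5: route key 36: none >= 36, wrap to smallest pos 27 -> NC
Op 6: add ND@93 -> ring=[27:NC,33:NA,93:ND]
Op 7: add NE@53 -> ring=[27:NC,33:NA,53:NE,93:ND]
Op 8: route key 67: smallest pos >= 67 is 93 -> ND
Op 9: route key 93: smallest pos >= 93 is 93 -> ND
Op 10: route key 20: smallest pos >= 20 is 27 -> NC
Op 11: add NF@10 -> ring=[10:NF,27:NC,33:NA,53:NE,93:ND]

Answer: NC ND ND NC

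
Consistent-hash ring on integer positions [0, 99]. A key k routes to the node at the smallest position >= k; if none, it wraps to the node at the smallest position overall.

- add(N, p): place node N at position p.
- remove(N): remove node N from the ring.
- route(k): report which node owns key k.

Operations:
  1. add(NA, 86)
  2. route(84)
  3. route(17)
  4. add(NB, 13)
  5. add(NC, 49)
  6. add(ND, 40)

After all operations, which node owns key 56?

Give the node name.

Answer: NA

Derivation:
Op 1: add NA@86 -> ring=[86:NA]
Op 2: route key 84: smallest pos >= 84 is 86 -> NA
Op 3: route key 17: smallest pos >= 17 is 86 -> NA
Op 4: add NB@13 -> ring=[13:NB,86:NA]
Op 5: add NC@49 -> ring=[13:NB,49:NC,86:NA]
Op 6: add ND@40 -> ring=[13:NB,40:ND,49:NC,86:NA]
Final route key 56: smallest pos >= 56 is 86 -> NA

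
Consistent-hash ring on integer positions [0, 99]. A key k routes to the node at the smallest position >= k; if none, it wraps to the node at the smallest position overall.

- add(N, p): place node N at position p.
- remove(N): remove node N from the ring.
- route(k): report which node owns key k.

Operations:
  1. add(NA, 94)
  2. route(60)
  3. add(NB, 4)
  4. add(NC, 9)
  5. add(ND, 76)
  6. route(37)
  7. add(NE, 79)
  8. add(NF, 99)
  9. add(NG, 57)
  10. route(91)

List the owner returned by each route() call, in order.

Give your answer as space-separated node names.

Op 1: add NA@94 -> ring=[94:NA]
Op 2: route key 60: smallest pos >= 60 is 94 -> NA
Op 3: add NB@4 -> ring=[4:NB,94:NA]
Op 4: add NC@9 -> ring=[4:NB,9:NC,94:NA]
Op 5: add ND@76 -> ring=[4:NB,9:NC,76:ND,94:NA]
Op 6: route key 37: smallest pos >= 37 is 76 -> ND
Op 7: add NE@79 -> ring=[4:NB,9:NC,76:ND,79:NE,94:NA]
Op 8: add NF@99 -> ring=[4:NB,9:NC,76:ND,79:NE,94:NA,99:NF]
Op 9: add NG@57 -> ring=[4:NB,9:NC,57:NG,76:ND,79:NE,94:NA,99:NF]
Op 10: route key 91: smallest pos >= 91 is 94 -> NA

Answer: NA ND NA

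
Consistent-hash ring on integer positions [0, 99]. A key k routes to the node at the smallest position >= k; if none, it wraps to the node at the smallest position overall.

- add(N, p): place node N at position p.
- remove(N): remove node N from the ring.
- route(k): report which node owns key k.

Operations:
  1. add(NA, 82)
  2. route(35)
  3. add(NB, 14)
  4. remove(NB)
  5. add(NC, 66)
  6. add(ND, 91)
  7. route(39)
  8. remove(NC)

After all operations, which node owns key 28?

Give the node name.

Op 1: add NA@82 -> ring=[82:NA]
Op 2: route key 35: smallest pos >= 35 is 82 -> NA
Op 3: add NB@14 -> ring=[14:NB,82:NA]
Op 4: remove NB -> ring=[82:NA]
Op 5: add NC@66 -> ring=[66:NC,82:NA]
Op 6: add ND@91 -> ring=[66:NC,82:NA,91:ND]
Op 7: route key 39: smallest pos >= 39 is 66 -> NC
Op 8: remove NC -> ring=[82:NA,91:ND]
Final route key 28: smallest pos >= 28 is 82 -> NA

Answer: NA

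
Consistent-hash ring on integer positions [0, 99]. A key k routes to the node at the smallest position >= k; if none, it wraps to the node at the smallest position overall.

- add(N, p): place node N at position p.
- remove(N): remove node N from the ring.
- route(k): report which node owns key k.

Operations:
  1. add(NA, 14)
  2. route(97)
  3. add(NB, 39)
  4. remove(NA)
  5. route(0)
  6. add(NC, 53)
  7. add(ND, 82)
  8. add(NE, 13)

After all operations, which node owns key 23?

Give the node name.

Op 1: add NA@14 -> ring=[14:NA]
Op 2: route key 97: none >= 97, wrap to smallest pos 14 -> NA
Op 3: add NB@39 -> ring=[14:NA,39:NB]
Op 4: remove NA -> ring=[39:NB]
Op 5: route key 0: smallest pos >= 0 is 39 -> NB
Op 6: add NC@53 -> ring=[39:NB,53:NC]
Op 7: add ND@82 -> ring=[39:NB,53:NC,82:ND]
Op 8: add NE@13 -> ring=[13:NE,39:NB,53:NC,82:ND]
Final route key 23: smallest pos >= 23 is 39 -> NB

Answer: NB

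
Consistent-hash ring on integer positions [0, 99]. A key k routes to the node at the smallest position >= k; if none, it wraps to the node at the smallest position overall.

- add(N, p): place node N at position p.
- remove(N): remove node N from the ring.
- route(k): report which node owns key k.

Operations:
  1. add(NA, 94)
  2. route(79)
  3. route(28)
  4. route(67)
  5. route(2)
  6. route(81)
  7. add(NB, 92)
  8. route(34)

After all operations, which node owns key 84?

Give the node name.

Op 1: add NA@94 -> ring=[94:NA]
Op 2: route key 79: smallest pos >= 79 is 94 -> NA
Op 3: route key 28: smallest pos >= 28 is 94 -> NA
Op 4: route key 67: smallest pos >= 67 is 94 -> NA
Op 5: route key 2: smallest pos >= 2 is 94 -> NA
Op 6: route key 81: smallest pos >= 81 is 94 -> NA
Op 7: add NB@92 -> ring=[92:NB,94:NA]
Op 8: route key 34: smallest pos >= 34 is 92 -> NB
Final route key 84: smallest pos >= 84 is 92 -> NB

Answer: NB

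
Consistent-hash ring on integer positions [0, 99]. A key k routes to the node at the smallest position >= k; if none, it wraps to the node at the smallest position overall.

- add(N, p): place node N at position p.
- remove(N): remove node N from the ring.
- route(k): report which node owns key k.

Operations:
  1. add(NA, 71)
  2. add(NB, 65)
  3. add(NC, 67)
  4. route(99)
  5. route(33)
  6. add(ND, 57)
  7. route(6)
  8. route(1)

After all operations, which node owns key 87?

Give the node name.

Answer: ND

Derivation:
Op 1: add NA@71 -> ring=[71:NA]
Op 2: add NB@65 -> ring=[65:NB,71:NA]
Op 3: add NC@67 -> ring=[65:NB,67:NC,71:NA]
Op 4: route key 99: none >= 99, wrap to smallest pos 65 -> NB
Op 5: route key 33: smallest pos >= 33 is 65 -> NB
Op 6: add ND@57 -> ring=[57:ND,65:NB,67:NC,71:NA]
Op 7: route key 6: smallest pos >= 6 is 57 -> ND
Op 8: route key 1: smallest pos >= 1 is 57 -> ND
Final route key 87: none >= 87, wrap to smallest pos 57 -> ND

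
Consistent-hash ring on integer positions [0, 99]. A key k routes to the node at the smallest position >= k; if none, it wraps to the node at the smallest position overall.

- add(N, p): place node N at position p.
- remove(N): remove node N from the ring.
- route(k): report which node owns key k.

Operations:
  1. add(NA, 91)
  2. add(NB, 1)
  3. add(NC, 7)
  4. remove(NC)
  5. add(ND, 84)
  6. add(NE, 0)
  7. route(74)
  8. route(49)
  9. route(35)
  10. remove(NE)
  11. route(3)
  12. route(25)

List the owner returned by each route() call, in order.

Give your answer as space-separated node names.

Answer: ND ND ND ND ND

Derivation:
Op 1: add NA@91 -> ring=[91:NA]
Op 2: add NB@1 -> ring=[1:NB,91:NA]
Op 3: add NC@7 -> ring=[1:NB,7:NC,91:NA]
Op 4: remove NC -> ring=[1:NB,91:NA]
Op 5: add ND@84 -> ring=[1:NB,84:ND,91:NA]
Op 6: add NE@0 -> ring=[0:NE,1:NB,84:ND,91:NA]
Op 7: route key 74: smallest pos >= 74 is 84 -> ND
Op 8: route key 49: smallest pos >= 49 is 84 -> ND
Op 9: route key 35: smallest pos >= 35 is 84 -> ND
Op 10: remove NE -> ring=[1:NB,84:ND,91:NA]
Op 11: route key 3: smallest pos >= 3 is 84 -> ND
Op 12: route key 25: smallest pos >= 25 is 84 -> ND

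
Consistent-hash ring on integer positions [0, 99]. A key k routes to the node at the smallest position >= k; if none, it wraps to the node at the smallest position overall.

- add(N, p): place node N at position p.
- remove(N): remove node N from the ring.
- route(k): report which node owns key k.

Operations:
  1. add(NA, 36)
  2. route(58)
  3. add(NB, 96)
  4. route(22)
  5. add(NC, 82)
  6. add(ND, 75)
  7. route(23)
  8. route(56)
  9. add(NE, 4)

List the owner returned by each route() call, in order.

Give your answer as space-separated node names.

Answer: NA NA NA ND

Derivation:
Op 1: add NA@36 -> ring=[36:NA]
Op 2: route key 58: none >= 58, wrap to smallest pos 36 -> NA
Op 3: add NB@96 -> ring=[36:NA,96:NB]
Op 4: route key 22: smallest pos >= 22 is 36 -> NA
Op 5: add NC@82 -> ring=[36:NA,82:NC,96:NB]
Op 6: add ND@75 -> ring=[36:NA,75:ND,82:NC,96:NB]
Op 7: route key 23: smallest pos >= 23 is 36 -> NA
Op 8: route key 56: smallest pos >= 56 is 75 -> ND
Op 9: add NE@4 -> ring=[4:NE,36:NA,75:ND,82:NC,96:NB]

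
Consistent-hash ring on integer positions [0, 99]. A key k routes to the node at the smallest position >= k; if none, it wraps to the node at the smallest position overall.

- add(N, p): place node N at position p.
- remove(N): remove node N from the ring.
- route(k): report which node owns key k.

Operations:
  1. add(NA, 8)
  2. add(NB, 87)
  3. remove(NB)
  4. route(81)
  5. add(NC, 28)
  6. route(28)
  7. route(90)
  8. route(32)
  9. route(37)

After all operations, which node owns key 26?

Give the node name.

Op 1: add NA@8 -> ring=[8:NA]
Op 2: add NB@87 -> ring=[8:NA,87:NB]
Op 3: remove NB -> ring=[8:NA]
Op 4: route key 81: none >= 81, wrap to smallest pos 8 -> NA
Op 5: add NC@28 -> ring=[8:NA,28:NC]
Op 6: route key 28: smallest pos >= 28 is 28 -> NC
Op 7: route key 90: none >= 90, wrap to smallest pos 8 -> NA
Op 8: route key 32: none >= 32, wrap to smallest pos 8 -> NA
Op 9: route key 37: none >= 37, wrap to smallest pos 8 -> NA
Final route key 26: smallest pos >= 26 is 28 -> NC

Answer: NC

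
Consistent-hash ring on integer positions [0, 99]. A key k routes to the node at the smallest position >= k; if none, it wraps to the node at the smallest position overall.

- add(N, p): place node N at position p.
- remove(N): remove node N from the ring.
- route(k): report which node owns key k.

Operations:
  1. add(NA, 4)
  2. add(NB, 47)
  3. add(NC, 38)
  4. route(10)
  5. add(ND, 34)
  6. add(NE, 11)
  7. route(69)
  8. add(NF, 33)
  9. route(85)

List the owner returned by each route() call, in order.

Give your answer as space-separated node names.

Answer: NC NA NA

Derivation:
Op 1: add NA@4 -> ring=[4:NA]
Op 2: add NB@47 -> ring=[4:NA,47:NB]
Op 3: add NC@38 -> ring=[4:NA,38:NC,47:NB]
Op 4: route key 10: smallest pos >= 10 is 38 -> NC
Op 5: add ND@34 -> ring=[4:NA,34:ND,38:NC,47:NB]
Op 6: add NE@11 -> ring=[4:NA,11:NE,34:ND,38:NC,47:NB]
Op 7: route key 69: none >= 69, wrap to smallest pos 4 -> NA
Op 8: add NF@33 -> ring=[4:NA,11:NE,33:NF,34:ND,38:NC,47:NB]
Op 9: route key 85: none >= 85, wrap to smallest pos 4 -> NA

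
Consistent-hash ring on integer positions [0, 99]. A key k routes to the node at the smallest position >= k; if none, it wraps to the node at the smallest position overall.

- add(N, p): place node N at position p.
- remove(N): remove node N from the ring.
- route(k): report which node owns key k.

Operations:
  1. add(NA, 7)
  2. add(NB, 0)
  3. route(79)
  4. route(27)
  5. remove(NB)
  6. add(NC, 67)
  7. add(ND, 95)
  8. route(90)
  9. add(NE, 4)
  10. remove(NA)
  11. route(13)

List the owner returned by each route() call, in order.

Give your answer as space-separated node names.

Op 1: add NA@7 -> ring=[7:NA]
Op 2: add NB@0 -> ring=[0:NB,7:NA]
Op 3: route key 79: none >= 79, wrap to smallest pos 0 -> NB
Op 4: route key 27: none >= 27, wrap to smallest pos 0 -> NB
Op 5: remove NB -> ring=[7:NA]
Op 6: add NC@67 -> ring=[7:NA,67:NC]
Op 7: add ND@95 -> ring=[7:NA,67:NC,95:ND]
Op 8: route key 90: smallest pos >= 90 is 95 -> ND
Op 9: add NE@4 -> ring=[4:NE,7:NA,67:NC,95:ND]
Op 10: remove NA -> ring=[4:NE,67:NC,95:ND]
Op 11: route key 13: smallest pos >= 13 is 67 -> NC

Answer: NB NB ND NC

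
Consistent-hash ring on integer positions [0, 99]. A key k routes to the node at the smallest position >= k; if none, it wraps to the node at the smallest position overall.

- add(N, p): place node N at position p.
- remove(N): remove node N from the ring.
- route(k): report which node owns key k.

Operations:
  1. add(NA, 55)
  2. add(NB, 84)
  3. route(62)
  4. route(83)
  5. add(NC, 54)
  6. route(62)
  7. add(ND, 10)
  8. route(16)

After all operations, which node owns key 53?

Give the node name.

Op 1: add NA@55 -> ring=[55:NA]
Op 2: add NB@84 -> ring=[55:NA,84:NB]
Op 3: route key 62: smallest pos >= 62 is 84 -> NB
Op 4: route key 83: smallest pos >= 83 is 84 -> NB
Op 5: add NC@54 -> ring=[54:NC,55:NA,84:NB]
Op 6: route key 62: smallest pos >= 62 is 84 -> NB
Op 7: add ND@10 -> ring=[10:ND,54:NC,55:NA,84:NB]
Op 8: route key 16: smallest pos >= 16 is 54 -> NC
Final route key 53: smallest pos >= 53 is 54 -> NC

Answer: NC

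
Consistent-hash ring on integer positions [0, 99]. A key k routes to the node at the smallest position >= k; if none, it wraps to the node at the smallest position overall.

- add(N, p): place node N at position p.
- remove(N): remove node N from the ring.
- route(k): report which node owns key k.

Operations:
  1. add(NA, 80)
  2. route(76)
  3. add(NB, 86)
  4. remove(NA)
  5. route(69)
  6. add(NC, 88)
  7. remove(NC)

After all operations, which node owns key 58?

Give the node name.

Op 1: add NA@80 -> ring=[80:NA]
Op 2: route key 76: smallest pos >= 76 is 80 -> NA
Op 3: add NB@86 -> ring=[80:NA,86:NB]
Op 4: remove NA -> ring=[86:NB]
Op 5: route key 69: smallest pos >= 69 is 86 -> NB
Op 6: add NC@88 -> ring=[86:NB,88:NC]
Op 7: remove NC -> ring=[86:NB]
Final route key 58: smallest pos >= 58 is 86 -> NB

Answer: NB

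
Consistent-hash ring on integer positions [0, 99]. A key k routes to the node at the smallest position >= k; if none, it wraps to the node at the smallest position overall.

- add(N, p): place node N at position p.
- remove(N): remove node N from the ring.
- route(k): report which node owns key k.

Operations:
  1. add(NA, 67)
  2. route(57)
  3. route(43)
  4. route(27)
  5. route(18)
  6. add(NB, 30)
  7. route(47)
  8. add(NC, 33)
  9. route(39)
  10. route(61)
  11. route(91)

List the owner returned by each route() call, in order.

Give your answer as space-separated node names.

Answer: NA NA NA NA NA NA NA NB

Derivation:
Op 1: add NA@67 -> ring=[67:NA]
Op 2: route key 57: smallest pos >= 57 is 67 -> NA
Op 3: route key 43: smallest pos >= 43 is 67 -> NA
Op 4: route key 27: smallest pos >= 27 is 67 -> NA
Op 5: route key 18: smallest pos >= 18 is 67 -> NA
Op 6: add NB@30 -> ring=[30:NB,67:NA]
Op 7: route key 47: smallest pos >= 47 is 67 -> NA
Op 8: add NC@33 -> ring=[30:NB,33:NC,67:NA]
Op 9: route key 39: smallest pos >= 39 is 67 -> NA
Op 10: route key 61: smallest pos >= 61 is 67 -> NA
Op 11: route key 91: none >= 91, wrap to smallest pos 30 -> NB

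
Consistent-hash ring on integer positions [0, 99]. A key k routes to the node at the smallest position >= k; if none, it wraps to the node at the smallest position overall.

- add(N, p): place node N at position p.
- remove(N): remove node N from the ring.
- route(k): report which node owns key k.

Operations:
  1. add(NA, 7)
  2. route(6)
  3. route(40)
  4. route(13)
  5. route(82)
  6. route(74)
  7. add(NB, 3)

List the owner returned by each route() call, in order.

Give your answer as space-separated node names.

Answer: NA NA NA NA NA

Derivation:
Op 1: add NA@7 -> ring=[7:NA]
Op 2: route key 6: smallest pos >= 6 is 7 -> NA
Op 3: route key 40: none >= 40, wrap to smallest pos 7 -> NA
Op 4: route key 13: none >= 13, wrap to smallest pos 7 -> NA
Op 5: route key 82: none >= 82, wrap to smallest pos 7 -> NA
Op 6: route key 74: none >= 74, wrap to smallest pos 7 -> NA
Op 7: add NB@3 -> ring=[3:NB,7:NA]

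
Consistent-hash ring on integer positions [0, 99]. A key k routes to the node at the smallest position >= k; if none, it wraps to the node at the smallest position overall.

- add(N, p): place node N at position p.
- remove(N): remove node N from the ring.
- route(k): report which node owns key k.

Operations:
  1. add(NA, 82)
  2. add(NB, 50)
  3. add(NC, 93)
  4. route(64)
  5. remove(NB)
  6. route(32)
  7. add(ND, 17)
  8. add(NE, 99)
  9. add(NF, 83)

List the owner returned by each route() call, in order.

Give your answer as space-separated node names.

Answer: NA NA

Derivation:
Op 1: add NA@82 -> ring=[82:NA]
Op 2: add NB@50 -> ring=[50:NB,82:NA]
Op 3: add NC@93 -> ring=[50:NB,82:NA,93:NC]
Op 4: route key 64: smallest pos >= 64 is 82 -> NA
Op 5: remove NB -> ring=[82:NA,93:NC]
Op 6: route key 32: smallest pos >= 32 is 82 -> NA
Op 7: add ND@17 -> ring=[17:ND,82:NA,93:NC]
Op 8: add NE@99 -> ring=[17:ND,82:NA,93:NC,99:NE]
Op 9: add NF@83 -> ring=[17:ND,82:NA,83:NF,93:NC,99:NE]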